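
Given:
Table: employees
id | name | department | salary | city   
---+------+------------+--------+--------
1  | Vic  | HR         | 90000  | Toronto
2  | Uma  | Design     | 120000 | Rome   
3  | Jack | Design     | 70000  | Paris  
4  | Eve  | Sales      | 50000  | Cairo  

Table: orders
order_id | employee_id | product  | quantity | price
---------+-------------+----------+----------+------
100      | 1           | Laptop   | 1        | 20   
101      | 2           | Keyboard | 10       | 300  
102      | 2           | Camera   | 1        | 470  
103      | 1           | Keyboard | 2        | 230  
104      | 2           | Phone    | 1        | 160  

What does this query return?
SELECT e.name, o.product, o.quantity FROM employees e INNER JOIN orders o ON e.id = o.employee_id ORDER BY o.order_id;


Joining employees.id = orders.employee_id:
  employee Vic (id=1) -> order Laptop
  employee Uma (id=2) -> order Keyboard
  employee Uma (id=2) -> order Camera
  employee Vic (id=1) -> order Keyboard
  employee Uma (id=2) -> order Phone


5 rows:
Vic, Laptop, 1
Uma, Keyboard, 10
Uma, Camera, 1
Vic, Keyboard, 2
Uma, Phone, 1


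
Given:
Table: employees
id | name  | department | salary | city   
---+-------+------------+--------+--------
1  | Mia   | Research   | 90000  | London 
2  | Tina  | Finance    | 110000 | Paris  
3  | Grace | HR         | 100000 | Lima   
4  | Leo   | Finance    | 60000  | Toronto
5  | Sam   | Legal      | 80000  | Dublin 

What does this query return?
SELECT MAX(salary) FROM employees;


Salaries: 90000, 110000, 100000, 60000, 80000
MAX = 110000

110000


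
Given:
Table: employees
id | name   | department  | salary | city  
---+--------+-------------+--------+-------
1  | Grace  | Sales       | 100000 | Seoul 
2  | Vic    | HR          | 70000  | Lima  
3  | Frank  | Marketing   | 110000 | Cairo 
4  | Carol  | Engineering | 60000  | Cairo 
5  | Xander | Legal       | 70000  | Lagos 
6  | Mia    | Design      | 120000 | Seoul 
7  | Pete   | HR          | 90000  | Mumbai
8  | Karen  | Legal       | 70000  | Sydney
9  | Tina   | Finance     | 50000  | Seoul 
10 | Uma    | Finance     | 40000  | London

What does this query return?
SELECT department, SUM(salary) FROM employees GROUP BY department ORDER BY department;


Summing salary within each department:
  Design: 120000 = 120000
  Engineering: 60000 = 60000
  Finance: 50000 + 40000 = 90000
  HR: 70000 + 90000 = 160000
  Legal: 70000 + 70000 = 140000
  Marketing: 110000 = 110000
  Sales: 100000 = 100000


7 groups:
Design, 120000
Engineering, 60000
Finance, 90000
HR, 160000
Legal, 140000
Marketing, 110000
Sales, 100000


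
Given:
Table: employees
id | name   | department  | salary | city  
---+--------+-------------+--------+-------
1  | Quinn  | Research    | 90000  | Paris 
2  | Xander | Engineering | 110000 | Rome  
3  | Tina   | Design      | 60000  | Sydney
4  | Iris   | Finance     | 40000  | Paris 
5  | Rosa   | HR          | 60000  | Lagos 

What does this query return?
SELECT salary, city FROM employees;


Projecting columns: salary, city

5 rows:
90000, Paris
110000, Rome
60000, Sydney
40000, Paris
60000, Lagos


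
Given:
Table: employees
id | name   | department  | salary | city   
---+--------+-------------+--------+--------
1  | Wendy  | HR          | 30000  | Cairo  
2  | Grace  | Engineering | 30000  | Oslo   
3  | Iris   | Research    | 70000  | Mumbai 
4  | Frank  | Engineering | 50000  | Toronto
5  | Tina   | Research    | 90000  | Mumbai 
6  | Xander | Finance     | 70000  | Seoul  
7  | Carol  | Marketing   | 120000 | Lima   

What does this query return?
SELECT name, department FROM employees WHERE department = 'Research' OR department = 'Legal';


Filtering: department = 'Research' OR 'Legal'
Matching: 2 rows

2 rows:
Iris, Research
Tina, Research


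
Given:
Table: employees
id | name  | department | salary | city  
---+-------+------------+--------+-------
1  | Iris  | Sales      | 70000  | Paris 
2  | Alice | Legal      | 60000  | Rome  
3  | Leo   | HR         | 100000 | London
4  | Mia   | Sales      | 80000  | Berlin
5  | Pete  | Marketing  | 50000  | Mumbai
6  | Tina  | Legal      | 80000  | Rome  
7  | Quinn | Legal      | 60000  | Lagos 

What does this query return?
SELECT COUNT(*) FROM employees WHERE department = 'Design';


Counting rows where department = 'Design'


0


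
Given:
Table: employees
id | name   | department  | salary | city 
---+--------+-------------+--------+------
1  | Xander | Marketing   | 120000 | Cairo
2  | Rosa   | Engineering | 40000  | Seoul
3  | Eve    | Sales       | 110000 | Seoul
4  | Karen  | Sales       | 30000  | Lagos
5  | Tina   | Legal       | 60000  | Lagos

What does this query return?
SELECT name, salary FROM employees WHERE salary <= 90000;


Filtering: salary <= 90000
Matching: 3 rows

3 rows:
Rosa, 40000
Karen, 30000
Tina, 60000


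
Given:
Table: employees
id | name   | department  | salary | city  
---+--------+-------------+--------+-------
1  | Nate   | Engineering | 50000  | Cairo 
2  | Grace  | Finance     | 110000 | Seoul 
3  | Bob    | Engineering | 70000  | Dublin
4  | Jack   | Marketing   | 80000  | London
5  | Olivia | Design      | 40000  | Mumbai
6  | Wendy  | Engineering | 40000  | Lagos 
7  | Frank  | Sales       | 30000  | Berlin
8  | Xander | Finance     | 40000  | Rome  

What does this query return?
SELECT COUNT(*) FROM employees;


COUNT(*) counts all rows

8


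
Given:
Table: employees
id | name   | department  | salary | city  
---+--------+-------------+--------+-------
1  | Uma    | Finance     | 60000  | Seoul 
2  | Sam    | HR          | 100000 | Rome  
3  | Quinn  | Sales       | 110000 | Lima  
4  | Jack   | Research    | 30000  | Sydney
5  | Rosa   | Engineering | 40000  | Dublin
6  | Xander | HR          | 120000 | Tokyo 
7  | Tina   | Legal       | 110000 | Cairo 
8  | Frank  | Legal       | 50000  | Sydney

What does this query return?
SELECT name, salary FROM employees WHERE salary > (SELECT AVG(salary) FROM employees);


Subquery: AVG(salary) = 77500.0
Filtering: salary > 77500.0
  Sam (100000) -> MATCH
  Quinn (110000) -> MATCH
  Xander (120000) -> MATCH
  Tina (110000) -> MATCH


4 rows:
Sam, 100000
Quinn, 110000
Xander, 120000
Tina, 110000


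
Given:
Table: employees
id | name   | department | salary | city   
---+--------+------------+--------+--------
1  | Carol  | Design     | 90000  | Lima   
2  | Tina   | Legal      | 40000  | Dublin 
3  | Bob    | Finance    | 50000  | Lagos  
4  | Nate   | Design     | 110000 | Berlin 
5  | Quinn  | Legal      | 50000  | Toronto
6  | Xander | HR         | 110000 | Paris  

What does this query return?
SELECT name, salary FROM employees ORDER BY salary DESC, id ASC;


Sorting by salary DESC, then id ASC for ties

6 rows:
Nate, 110000
Xander, 110000
Carol, 90000
Bob, 50000
Quinn, 50000
Tina, 40000


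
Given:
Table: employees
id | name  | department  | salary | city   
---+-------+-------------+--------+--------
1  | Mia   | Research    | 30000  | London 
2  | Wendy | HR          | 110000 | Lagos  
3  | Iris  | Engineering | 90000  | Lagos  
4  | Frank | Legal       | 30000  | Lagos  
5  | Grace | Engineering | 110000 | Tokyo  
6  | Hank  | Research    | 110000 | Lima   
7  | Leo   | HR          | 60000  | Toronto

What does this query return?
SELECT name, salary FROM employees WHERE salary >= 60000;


Filtering: salary >= 60000
Matching: 5 rows

5 rows:
Wendy, 110000
Iris, 90000
Grace, 110000
Hank, 110000
Leo, 60000


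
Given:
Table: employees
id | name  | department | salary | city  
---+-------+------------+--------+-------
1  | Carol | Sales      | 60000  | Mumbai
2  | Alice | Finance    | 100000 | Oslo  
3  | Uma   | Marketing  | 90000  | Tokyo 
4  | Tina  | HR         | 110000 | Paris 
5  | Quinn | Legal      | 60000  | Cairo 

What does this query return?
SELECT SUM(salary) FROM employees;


SUM(salary) = 60000 + 100000 + 90000 + 110000 + 60000 = 420000

420000


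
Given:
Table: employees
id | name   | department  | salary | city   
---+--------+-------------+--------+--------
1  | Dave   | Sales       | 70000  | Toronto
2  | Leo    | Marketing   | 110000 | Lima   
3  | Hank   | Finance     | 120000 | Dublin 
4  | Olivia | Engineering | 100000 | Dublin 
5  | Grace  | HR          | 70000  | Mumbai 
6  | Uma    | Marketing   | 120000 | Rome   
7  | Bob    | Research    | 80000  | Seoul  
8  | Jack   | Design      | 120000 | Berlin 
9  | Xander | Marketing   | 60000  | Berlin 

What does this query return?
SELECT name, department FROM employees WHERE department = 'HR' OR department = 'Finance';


Filtering: department = 'HR' OR 'Finance'
Matching: 2 rows

2 rows:
Hank, Finance
Grace, HR


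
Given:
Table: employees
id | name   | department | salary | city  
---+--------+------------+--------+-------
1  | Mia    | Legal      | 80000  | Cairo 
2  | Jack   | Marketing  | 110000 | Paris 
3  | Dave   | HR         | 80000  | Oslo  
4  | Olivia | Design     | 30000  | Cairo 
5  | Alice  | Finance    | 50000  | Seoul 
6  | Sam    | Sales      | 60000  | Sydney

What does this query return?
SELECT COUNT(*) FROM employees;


COUNT(*) counts all rows

6


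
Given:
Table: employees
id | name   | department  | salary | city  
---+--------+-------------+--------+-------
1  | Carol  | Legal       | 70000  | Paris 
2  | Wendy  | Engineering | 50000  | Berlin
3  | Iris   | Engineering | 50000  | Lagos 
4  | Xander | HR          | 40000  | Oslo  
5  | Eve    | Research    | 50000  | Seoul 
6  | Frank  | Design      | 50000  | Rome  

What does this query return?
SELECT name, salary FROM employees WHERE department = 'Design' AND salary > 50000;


Filtering: department = 'Design' AND salary > 50000
Matching: 0 rows

Empty result set (0 rows)


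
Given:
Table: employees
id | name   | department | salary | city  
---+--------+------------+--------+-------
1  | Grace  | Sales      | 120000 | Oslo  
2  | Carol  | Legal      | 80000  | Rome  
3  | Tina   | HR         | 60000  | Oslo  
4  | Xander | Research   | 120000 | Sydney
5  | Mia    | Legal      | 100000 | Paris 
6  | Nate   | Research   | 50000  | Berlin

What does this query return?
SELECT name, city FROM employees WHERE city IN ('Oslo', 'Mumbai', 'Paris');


Filtering: city IN ('Oslo', 'Mumbai', 'Paris')
Matching: 3 rows

3 rows:
Grace, Oslo
Tina, Oslo
Mia, Paris


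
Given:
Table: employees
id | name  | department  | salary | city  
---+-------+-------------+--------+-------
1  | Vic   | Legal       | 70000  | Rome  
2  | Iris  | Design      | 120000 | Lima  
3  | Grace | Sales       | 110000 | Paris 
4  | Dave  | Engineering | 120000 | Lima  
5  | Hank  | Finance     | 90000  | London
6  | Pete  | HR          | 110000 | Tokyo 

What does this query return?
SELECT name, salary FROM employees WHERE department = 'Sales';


Filtering: department = 'Sales'
Matching rows: 1

1 rows:
Grace, 110000


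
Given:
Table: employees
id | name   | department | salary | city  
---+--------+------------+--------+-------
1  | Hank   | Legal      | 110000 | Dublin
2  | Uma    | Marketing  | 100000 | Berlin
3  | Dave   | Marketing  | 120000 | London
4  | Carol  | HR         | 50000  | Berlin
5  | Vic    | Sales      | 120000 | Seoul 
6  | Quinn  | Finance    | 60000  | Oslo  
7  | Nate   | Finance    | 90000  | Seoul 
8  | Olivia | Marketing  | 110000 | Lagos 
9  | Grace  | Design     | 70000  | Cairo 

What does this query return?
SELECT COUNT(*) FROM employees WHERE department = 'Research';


Counting rows where department = 'Research'


0


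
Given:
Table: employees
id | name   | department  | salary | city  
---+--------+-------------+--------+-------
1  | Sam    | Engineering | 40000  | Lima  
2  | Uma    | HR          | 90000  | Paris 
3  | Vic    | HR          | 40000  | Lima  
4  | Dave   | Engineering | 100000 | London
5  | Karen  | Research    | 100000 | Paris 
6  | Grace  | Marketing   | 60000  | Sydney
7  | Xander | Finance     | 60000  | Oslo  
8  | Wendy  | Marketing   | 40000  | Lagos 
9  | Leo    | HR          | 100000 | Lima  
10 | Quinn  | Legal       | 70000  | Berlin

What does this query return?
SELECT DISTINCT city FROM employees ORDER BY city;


All 'city' values (row order): Lima, Paris, Lima, London, Paris, Sydney, Oslo, Lagos, Lima, Berlin
Removing duplicates leaves 7 unique value(s).

7 values:
Berlin
Lagos
Lima
London
Oslo
Paris
Sydney


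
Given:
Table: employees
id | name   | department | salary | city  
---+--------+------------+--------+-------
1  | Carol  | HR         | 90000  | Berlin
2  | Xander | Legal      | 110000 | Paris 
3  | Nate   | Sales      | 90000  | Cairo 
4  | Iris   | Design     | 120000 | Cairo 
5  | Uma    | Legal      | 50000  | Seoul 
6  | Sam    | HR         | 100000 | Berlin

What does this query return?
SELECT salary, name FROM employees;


Projecting columns: salary, name

6 rows:
90000, Carol
110000, Xander
90000, Nate
120000, Iris
50000, Uma
100000, Sam


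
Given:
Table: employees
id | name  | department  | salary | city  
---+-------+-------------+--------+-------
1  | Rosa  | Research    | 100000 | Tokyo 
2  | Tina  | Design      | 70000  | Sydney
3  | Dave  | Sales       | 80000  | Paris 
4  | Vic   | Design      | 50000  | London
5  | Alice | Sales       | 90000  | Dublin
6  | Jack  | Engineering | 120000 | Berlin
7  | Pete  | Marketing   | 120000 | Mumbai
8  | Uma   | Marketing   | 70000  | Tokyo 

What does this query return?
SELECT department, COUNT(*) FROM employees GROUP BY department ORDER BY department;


Assigning each row to its department group:
  Rosa -> Research
  Tina -> Design
  Dave -> Sales
  Vic -> Design
  Alice -> Sales
  Jack -> Engineering
  Pete -> Marketing
  Uma -> Marketing


5 groups:
Design, 2
Engineering, 1
Marketing, 2
Research, 1
Sales, 2


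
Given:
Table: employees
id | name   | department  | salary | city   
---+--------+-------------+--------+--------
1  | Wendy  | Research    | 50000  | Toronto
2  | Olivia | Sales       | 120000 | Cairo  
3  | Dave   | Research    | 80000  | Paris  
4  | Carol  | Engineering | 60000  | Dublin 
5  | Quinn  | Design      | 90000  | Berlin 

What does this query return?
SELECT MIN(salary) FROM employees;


Salaries: 50000, 120000, 80000, 60000, 90000
MIN = 50000

50000


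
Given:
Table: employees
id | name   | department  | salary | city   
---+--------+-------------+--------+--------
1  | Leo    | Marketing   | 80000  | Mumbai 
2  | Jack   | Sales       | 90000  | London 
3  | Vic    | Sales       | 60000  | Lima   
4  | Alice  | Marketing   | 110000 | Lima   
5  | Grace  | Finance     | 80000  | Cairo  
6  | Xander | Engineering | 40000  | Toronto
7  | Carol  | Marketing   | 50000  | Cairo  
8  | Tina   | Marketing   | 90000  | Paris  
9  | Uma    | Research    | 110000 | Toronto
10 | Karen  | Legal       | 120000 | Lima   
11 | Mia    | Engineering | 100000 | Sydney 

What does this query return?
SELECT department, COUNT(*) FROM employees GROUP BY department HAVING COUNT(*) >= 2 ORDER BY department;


Groups with count >= 2:
  Engineering: 2 -> PASS
  Marketing: 4 -> PASS
  Sales: 2 -> PASS
  Finance: 1 -> filtered out
  Legal: 1 -> filtered out
  Research: 1 -> filtered out


3 groups:
Engineering, 2
Marketing, 4
Sales, 2


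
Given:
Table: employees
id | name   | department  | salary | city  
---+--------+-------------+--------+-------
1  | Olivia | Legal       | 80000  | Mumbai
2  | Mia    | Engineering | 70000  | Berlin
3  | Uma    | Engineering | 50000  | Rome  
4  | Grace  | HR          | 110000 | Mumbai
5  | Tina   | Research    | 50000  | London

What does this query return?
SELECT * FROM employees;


SELECT * returns all 5 rows with all columns

5 rows:
1, Olivia, Legal, 80000, Mumbai
2, Mia, Engineering, 70000, Berlin
3, Uma, Engineering, 50000, Rome
4, Grace, HR, 110000, Mumbai
5, Tina, Research, 50000, London


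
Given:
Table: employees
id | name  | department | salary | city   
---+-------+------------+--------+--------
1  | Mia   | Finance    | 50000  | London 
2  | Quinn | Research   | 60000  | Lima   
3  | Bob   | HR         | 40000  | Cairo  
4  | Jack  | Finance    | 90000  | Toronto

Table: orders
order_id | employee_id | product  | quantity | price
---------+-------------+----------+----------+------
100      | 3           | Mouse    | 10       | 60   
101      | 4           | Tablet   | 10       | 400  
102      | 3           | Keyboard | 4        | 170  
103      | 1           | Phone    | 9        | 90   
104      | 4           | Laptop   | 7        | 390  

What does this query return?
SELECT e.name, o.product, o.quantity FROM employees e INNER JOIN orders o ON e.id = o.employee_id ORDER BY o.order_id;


Joining employees.id = orders.employee_id:
  employee Bob (id=3) -> order Mouse
  employee Jack (id=4) -> order Tablet
  employee Bob (id=3) -> order Keyboard
  employee Mia (id=1) -> order Phone
  employee Jack (id=4) -> order Laptop


5 rows:
Bob, Mouse, 10
Jack, Tablet, 10
Bob, Keyboard, 4
Mia, Phone, 9
Jack, Laptop, 7


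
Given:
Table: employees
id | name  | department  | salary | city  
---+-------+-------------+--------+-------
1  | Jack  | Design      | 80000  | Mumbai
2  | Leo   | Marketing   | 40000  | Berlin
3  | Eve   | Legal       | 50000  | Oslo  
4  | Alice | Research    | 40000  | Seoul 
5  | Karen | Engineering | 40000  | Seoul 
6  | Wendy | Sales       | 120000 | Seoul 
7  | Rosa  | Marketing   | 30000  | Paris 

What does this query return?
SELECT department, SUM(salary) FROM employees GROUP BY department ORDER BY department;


Summing salary within each department:
  Design: 80000 = 80000
  Engineering: 40000 = 40000
  Legal: 50000 = 50000
  Marketing: 40000 + 30000 = 70000
  Research: 40000 = 40000
  Sales: 120000 = 120000


6 groups:
Design, 80000
Engineering, 40000
Legal, 50000
Marketing, 70000
Research, 40000
Sales, 120000


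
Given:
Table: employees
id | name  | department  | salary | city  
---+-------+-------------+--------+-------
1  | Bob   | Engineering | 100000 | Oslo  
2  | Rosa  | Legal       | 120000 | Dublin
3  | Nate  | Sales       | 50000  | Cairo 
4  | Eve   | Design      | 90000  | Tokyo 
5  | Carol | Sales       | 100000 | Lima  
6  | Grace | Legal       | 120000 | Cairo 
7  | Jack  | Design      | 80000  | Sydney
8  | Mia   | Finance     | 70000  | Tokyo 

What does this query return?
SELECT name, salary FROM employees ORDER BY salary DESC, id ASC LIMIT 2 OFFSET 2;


Sort by salary DESC (id ASC tiebreak), then skip 2 and take 2
Rows 3 through 4

2 rows:
Bob, 100000
Carol, 100000


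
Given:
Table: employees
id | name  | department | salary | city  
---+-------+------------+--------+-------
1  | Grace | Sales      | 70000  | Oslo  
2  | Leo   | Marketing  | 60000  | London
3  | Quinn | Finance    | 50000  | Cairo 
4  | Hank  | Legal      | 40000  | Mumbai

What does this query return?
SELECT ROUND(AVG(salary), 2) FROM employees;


SUM(salary) = 220000
COUNT = 4
ROUND(AVG, 2) = ROUND(220000 / 4, 2) = 55000.0

55000.0


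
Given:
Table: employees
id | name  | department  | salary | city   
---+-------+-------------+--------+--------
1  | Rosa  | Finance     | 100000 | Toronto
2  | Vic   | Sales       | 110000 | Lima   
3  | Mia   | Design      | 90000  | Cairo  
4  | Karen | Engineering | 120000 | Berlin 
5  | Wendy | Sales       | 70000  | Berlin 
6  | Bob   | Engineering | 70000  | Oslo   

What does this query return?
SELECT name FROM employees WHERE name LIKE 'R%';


LIKE 'R%' matches names starting with 'R'
Matching: 1

1 rows:
Rosa


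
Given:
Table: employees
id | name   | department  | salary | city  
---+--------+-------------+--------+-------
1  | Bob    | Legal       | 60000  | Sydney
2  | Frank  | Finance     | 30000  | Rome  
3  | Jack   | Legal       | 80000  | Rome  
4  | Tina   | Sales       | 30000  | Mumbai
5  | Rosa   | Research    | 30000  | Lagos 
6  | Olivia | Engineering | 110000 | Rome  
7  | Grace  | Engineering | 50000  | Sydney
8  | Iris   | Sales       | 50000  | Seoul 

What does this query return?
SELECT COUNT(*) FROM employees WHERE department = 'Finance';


Counting rows where department = 'Finance'
  Frank -> MATCH


1


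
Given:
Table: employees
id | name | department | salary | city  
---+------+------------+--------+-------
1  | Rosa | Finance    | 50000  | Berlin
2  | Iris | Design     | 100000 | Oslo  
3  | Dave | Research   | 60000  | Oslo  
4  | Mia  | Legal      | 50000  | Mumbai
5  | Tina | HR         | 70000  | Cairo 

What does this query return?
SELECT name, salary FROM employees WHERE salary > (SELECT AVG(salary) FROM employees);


Subquery: AVG(salary) = 66000.0
Filtering: salary > 66000.0
  Iris (100000) -> MATCH
  Tina (70000) -> MATCH


2 rows:
Iris, 100000
Tina, 70000


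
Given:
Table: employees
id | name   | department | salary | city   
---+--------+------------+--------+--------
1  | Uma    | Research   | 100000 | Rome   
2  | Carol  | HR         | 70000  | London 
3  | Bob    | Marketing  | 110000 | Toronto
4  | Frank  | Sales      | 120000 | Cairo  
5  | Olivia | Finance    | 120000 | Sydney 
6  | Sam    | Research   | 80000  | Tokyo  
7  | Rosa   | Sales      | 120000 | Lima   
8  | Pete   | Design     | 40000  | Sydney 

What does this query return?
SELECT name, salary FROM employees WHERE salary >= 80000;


Filtering: salary >= 80000
Matching: 6 rows

6 rows:
Uma, 100000
Bob, 110000
Frank, 120000
Olivia, 120000
Sam, 80000
Rosa, 120000


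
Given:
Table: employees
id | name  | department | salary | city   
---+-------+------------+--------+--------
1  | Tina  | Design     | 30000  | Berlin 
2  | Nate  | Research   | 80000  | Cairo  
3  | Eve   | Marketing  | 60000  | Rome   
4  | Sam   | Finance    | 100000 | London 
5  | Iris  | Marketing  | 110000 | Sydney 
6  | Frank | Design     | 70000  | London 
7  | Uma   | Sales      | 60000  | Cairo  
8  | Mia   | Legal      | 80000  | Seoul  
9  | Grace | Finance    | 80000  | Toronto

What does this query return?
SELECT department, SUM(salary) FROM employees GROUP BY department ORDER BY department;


Summing salary within each department:
  Design: 30000 + 70000 = 100000
  Finance: 100000 + 80000 = 180000
  Legal: 80000 = 80000
  Marketing: 60000 + 110000 = 170000
  Research: 80000 = 80000
  Sales: 60000 = 60000


6 groups:
Design, 100000
Finance, 180000
Legal, 80000
Marketing, 170000
Research, 80000
Sales, 60000


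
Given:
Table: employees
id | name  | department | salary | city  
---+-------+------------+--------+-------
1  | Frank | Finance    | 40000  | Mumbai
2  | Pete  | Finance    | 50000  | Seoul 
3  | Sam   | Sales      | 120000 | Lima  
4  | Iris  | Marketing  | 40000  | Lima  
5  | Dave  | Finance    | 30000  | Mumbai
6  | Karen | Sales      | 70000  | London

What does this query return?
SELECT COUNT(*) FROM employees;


COUNT(*) counts all rows

6


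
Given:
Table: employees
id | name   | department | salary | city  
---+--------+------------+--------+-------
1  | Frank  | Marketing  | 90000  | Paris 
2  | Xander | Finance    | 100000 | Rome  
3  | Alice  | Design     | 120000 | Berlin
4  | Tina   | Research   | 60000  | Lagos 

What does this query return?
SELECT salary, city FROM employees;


Projecting columns: salary, city

4 rows:
90000, Paris
100000, Rome
120000, Berlin
60000, Lagos


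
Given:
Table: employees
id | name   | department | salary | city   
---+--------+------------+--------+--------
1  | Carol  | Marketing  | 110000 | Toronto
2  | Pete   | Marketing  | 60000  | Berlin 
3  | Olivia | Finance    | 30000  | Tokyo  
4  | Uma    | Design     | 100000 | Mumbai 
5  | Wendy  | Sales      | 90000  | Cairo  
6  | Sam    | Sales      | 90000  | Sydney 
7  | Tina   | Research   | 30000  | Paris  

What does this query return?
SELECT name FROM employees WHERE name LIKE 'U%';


LIKE 'U%' matches names starting with 'U'
Matching: 1

1 rows:
Uma


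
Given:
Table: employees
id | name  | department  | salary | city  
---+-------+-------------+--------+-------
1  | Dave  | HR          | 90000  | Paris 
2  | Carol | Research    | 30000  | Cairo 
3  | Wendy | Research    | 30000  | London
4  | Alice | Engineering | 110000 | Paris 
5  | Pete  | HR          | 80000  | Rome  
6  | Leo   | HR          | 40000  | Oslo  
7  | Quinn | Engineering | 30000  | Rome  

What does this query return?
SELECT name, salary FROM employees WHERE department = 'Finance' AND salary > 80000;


Filtering: department = 'Finance' AND salary > 80000
Matching: 0 rows

Empty result set (0 rows)


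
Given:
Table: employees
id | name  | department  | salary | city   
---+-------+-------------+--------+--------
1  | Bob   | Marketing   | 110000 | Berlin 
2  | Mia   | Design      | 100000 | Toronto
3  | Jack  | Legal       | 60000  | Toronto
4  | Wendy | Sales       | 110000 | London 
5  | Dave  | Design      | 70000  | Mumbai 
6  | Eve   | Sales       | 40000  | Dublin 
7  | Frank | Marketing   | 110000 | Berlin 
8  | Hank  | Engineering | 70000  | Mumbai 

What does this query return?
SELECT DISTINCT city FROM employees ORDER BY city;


All 'city' values (row order): Berlin, Toronto, Toronto, London, Mumbai, Dublin, Berlin, Mumbai
Removing duplicates leaves 5 unique value(s).

5 values:
Berlin
Dublin
London
Mumbai
Toronto


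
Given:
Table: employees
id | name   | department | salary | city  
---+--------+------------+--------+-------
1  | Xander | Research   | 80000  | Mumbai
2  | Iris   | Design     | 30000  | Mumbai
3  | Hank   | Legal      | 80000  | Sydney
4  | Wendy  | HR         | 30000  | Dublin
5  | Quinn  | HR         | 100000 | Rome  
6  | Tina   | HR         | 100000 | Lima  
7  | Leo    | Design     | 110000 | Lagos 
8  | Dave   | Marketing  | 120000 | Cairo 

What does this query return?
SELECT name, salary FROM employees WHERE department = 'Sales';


Filtering: department = 'Sales'
Matching rows: 0

Empty result set (0 rows)


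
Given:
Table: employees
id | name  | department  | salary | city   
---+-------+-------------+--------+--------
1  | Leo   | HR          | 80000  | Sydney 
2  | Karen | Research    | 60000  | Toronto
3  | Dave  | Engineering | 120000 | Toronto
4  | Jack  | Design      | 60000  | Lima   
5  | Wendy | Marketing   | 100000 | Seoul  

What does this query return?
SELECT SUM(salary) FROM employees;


SUM(salary) = 80000 + 60000 + 120000 + 60000 + 100000 = 420000

420000


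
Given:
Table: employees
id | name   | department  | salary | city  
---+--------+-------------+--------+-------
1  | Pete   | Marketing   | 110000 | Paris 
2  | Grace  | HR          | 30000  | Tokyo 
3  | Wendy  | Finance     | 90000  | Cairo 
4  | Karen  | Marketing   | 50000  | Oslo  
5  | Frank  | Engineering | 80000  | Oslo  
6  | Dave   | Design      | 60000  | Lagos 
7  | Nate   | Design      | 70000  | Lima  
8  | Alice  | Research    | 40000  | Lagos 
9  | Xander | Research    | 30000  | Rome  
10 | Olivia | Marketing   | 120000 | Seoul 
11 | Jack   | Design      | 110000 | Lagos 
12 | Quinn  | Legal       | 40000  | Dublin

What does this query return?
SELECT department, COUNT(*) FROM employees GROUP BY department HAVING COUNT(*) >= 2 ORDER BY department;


Groups with count >= 2:
  Design: 3 -> PASS
  Marketing: 3 -> PASS
  Research: 2 -> PASS
  Engineering: 1 -> filtered out
  Finance: 1 -> filtered out
  HR: 1 -> filtered out
  Legal: 1 -> filtered out


3 groups:
Design, 3
Marketing, 3
Research, 2


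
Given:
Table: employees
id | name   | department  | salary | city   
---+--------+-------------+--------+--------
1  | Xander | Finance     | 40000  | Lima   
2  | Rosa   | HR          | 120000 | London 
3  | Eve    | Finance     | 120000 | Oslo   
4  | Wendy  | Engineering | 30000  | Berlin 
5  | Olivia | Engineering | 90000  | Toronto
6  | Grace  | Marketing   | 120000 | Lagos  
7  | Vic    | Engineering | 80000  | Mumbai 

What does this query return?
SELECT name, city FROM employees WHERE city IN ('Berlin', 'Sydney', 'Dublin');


Filtering: city IN ('Berlin', 'Sydney', 'Dublin')
Matching: 1 rows

1 rows:
Wendy, Berlin


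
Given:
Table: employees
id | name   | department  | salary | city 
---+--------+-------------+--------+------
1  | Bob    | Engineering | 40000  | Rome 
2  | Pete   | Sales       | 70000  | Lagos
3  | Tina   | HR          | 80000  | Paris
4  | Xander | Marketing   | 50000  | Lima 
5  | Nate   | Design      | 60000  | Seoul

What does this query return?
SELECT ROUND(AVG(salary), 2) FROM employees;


SUM(salary) = 300000
COUNT = 5
ROUND(AVG, 2) = ROUND(300000 / 5, 2) = 60000.0

60000.0


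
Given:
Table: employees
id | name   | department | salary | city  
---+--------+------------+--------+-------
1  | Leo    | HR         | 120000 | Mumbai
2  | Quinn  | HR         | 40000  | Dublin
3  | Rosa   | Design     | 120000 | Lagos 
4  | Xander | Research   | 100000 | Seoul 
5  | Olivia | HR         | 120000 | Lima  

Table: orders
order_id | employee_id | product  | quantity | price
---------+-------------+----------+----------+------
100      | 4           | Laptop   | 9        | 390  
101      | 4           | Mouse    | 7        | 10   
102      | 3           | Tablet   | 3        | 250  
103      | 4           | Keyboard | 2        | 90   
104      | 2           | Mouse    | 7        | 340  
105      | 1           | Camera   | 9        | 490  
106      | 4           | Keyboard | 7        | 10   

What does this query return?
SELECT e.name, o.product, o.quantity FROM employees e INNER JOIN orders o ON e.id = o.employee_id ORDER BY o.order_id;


Joining employees.id = orders.employee_id:
  employee Xander (id=4) -> order Laptop
  employee Xander (id=4) -> order Mouse
  employee Rosa (id=3) -> order Tablet
  employee Xander (id=4) -> order Keyboard
  employee Quinn (id=2) -> order Mouse
  employee Leo (id=1) -> order Camera
  employee Xander (id=4) -> order Keyboard


7 rows:
Xander, Laptop, 9
Xander, Mouse, 7
Rosa, Tablet, 3
Xander, Keyboard, 2
Quinn, Mouse, 7
Leo, Camera, 9
Xander, Keyboard, 7


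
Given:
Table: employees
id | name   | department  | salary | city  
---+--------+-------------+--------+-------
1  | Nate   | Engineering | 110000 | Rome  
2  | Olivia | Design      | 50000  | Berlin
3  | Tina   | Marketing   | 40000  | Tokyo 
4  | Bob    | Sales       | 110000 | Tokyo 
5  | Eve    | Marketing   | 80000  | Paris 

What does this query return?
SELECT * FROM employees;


SELECT * returns all 5 rows with all columns

5 rows:
1, Nate, Engineering, 110000, Rome
2, Olivia, Design, 50000, Berlin
3, Tina, Marketing, 40000, Tokyo
4, Bob, Sales, 110000, Tokyo
5, Eve, Marketing, 80000, Paris


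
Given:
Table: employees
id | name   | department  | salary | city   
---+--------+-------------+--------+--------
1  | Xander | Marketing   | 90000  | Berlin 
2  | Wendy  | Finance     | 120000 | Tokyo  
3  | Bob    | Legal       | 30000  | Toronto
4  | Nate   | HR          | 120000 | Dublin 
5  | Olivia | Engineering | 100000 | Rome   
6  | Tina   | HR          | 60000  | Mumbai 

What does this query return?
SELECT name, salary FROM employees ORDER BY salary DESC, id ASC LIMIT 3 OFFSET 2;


Sort by salary DESC (id ASC tiebreak), then skip 2 and take 3
Rows 3 through 5

3 rows:
Olivia, 100000
Xander, 90000
Tina, 60000


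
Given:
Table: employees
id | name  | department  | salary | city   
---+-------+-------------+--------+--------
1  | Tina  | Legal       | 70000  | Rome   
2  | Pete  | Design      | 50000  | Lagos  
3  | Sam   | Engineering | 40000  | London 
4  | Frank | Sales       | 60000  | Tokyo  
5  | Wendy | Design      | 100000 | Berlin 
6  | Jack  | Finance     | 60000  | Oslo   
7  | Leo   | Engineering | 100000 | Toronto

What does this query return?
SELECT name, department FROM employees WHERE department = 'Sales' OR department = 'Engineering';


Filtering: department = 'Sales' OR 'Engineering'
Matching: 3 rows

3 rows:
Sam, Engineering
Frank, Sales
Leo, Engineering


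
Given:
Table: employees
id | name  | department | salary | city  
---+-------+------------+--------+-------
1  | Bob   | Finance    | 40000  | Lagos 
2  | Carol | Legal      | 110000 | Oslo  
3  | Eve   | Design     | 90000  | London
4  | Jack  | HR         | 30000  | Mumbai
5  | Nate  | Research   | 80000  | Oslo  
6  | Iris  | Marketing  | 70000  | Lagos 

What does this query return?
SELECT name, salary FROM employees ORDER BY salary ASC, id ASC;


Sorting by salary ASC, then id ASC for ties

6 rows:
Jack, 30000
Bob, 40000
Iris, 70000
Nate, 80000
Eve, 90000
Carol, 110000


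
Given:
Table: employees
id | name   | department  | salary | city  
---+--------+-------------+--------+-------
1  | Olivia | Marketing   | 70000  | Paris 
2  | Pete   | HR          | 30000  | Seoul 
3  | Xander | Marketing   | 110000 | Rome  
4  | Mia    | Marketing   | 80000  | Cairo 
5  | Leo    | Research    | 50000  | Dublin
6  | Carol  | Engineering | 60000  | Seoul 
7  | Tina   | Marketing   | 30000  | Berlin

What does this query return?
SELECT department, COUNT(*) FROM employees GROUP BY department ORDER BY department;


Assigning each row to its department group:
  Olivia -> Marketing
  Pete -> HR
  Xander -> Marketing
  Mia -> Marketing
  Leo -> Research
  Carol -> Engineering
  Tina -> Marketing


4 groups:
Engineering, 1
HR, 1
Marketing, 4
Research, 1


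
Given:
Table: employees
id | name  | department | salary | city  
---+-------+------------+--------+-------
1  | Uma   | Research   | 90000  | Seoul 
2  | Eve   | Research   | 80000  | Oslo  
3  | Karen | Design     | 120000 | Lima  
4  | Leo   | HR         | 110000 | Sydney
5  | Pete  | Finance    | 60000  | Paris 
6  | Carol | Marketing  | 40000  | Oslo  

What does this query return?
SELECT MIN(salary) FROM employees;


Salaries: 90000, 80000, 120000, 110000, 60000, 40000
MIN = 40000

40000


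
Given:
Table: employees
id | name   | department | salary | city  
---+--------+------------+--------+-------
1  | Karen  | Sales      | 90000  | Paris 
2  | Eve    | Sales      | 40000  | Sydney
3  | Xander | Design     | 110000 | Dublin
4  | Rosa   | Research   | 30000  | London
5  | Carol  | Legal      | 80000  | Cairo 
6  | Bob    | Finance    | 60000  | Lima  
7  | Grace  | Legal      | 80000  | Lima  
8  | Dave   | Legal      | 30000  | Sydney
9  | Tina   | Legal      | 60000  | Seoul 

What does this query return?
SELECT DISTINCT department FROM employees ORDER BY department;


All 'department' values (row order): Sales, Sales, Design, Research, Legal, Finance, Legal, Legal, Legal
Removing duplicates leaves 5 unique value(s).

5 values:
Design
Finance
Legal
Research
Sales


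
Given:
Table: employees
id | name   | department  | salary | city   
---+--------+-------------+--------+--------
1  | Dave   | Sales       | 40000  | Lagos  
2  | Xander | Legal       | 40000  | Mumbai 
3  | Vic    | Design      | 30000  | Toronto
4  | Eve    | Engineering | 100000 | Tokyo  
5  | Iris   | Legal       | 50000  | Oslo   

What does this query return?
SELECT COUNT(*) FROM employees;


COUNT(*) counts all rows

5


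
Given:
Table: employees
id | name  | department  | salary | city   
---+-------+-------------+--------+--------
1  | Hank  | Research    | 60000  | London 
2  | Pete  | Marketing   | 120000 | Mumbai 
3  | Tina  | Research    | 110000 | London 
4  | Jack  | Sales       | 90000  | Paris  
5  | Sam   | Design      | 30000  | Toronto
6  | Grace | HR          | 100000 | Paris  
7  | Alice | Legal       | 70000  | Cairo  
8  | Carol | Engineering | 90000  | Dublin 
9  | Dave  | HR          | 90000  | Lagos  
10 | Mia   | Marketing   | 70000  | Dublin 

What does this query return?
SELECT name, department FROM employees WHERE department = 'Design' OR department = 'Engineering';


Filtering: department = 'Design' OR 'Engineering'
Matching: 2 rows

2 rows:
Sam, Design
Carol, Engineering


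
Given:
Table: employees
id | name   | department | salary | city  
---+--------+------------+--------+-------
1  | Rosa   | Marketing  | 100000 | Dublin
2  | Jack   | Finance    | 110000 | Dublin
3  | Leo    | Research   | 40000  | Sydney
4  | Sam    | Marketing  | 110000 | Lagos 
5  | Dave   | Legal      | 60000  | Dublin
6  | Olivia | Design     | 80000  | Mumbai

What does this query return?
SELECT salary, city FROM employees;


Projecting columns: salary, city

6 rows:
100000, Dublin
110000, Dublin
40000, Sydney
110000, Lagos
60000, Dublin
80000, Mumbai


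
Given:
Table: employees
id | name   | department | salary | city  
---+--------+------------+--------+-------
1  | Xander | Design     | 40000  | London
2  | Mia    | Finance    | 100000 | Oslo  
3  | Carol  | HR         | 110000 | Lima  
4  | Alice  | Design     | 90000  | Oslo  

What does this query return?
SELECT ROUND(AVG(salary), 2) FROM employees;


SUM(salary) = 340000
COUNT = 4
ROUND(AVG, 2) = ROUND(340000 / 4, 2) = 85000.0

85000.0


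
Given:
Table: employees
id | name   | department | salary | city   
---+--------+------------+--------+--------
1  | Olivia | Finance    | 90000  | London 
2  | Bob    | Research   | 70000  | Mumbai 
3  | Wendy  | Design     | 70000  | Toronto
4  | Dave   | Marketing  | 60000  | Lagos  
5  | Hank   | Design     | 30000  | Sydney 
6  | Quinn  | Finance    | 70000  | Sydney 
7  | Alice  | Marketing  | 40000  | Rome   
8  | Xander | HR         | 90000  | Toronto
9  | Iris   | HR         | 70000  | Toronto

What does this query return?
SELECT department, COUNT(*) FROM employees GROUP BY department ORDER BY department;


Assigning each row to its department group:
  Olivia -> Finance
  Bob -> Research
  Wendy -> Design
  Dave -> Marketing
  Hank -> Design
  Quinn -> Finance
  Alice -> Marketing
  Xander -> HR
  Iris -> HR


5 groups:
Design, 2
Finance, 2
HR, 2
Marketing, 2
Research, 1


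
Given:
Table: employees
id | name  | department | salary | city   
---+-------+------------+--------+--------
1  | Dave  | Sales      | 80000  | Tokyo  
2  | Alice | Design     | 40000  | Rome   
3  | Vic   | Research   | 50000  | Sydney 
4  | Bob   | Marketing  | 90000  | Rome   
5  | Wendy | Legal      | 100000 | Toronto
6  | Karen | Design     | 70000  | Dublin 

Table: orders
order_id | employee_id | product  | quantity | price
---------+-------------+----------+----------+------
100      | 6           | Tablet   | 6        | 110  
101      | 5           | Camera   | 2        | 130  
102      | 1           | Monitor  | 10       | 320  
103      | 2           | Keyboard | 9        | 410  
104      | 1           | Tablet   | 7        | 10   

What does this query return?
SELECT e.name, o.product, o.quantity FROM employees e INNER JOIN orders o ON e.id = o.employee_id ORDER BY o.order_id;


Joining employees.id = orders.employee_id:
  employee Karen (id=6) -> order Tablet
  employee Wendy (id=5) -> order Camera
  employee Dave (id=1) -> order Monitor
  employee Alice (id=2) -> order Keyboard
  employee Dave (id=1) -> order Tablet


5 rows:
Karen, Tablet, 6
Wendy, Camera, 2
Dave, Monitor, 10
Alice, Keyboard, 9
Dave, Tablet, 7


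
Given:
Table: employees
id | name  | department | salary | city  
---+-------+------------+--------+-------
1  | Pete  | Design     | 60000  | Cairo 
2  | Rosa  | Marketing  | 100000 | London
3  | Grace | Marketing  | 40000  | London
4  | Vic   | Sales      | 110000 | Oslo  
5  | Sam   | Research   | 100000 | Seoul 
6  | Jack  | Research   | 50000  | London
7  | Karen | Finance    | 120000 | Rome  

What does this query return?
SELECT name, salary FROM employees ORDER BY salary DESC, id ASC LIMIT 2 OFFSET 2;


Sort by salary DESC (id ASC tiebreak), then skip 2 and take 2
Rows 3 through 4

2 rows:
Rosa, 100000
Sam, 100000


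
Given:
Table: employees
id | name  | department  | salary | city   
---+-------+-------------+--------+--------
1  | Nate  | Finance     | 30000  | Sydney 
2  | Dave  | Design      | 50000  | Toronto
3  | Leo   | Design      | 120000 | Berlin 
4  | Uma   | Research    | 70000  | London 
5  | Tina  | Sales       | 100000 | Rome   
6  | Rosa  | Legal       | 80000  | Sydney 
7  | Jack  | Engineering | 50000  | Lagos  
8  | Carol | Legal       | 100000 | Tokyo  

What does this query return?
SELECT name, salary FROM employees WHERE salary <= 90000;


Filtering: salary <= 90000
Matching: 5 rows

5 rows:
Nate, 30000
Dave, 50000
Uma, 70000
Rosa, 80000
Jack, 50000


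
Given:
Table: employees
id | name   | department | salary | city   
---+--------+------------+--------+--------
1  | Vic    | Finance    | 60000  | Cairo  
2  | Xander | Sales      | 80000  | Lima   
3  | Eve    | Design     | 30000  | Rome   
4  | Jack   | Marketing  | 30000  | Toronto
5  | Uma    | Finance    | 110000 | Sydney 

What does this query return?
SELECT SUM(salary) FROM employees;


SUM(salary) = 60000 + 80000 + 30000 + 30000 + 110000 = 310000

310000
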